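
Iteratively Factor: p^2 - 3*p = (p)*(p - 3)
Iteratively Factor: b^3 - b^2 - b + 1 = (b - 1)*(b^2 - 1) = (b - 1)^2*(b + 1)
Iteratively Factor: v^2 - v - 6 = (v - 3)*(v + 2)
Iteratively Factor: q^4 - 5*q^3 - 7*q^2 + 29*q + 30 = (q - 5)*(q^3 - 7*q - 6) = (q - 5)*(q + 2)*(q^2 - 2*q - 3) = (q - 5)*(q + 1)*(q + 2)*(q - 3)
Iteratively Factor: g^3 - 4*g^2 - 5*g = (g)*(g^2 - 4*g - 5) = g*(g - 5)*(g + 1)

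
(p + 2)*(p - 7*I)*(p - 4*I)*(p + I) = p^4 + 2*p^3 - 10*I*p^3 - 17*p^2 - 20*I*p^2 - 34*p - 28*I*p - 56*I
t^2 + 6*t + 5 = (t + 1)*(t + 5)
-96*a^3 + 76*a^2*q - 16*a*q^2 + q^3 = (-8*a + q)*(-6*a + q)*(-2*a + q)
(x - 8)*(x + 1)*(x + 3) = x^3 - 4*x^2 - 29*x - 24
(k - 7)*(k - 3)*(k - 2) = k^3 - 12*k^2 + 41*k - 42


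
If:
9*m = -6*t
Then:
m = -2*t/3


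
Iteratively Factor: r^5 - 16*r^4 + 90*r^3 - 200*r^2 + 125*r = (r)*(r^4 - 16*r^3 + 90*r^2 - 200*r + 125) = r*(r - 1)*(r^3 - 15*r^2 + 75*r - 125) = r*(r - 5)*(r - 1)*(r^2 - 10*r + 25) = r*(r - 5)^2*(r - 1)*(r - 5)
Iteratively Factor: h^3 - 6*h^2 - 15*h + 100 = (h - 5)*(h^2 - h - 20) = (h - 5)*(h + 4)*(h - 5)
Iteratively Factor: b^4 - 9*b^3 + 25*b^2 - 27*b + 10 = (b - 2)*(b^3 - 7*b^2 + 11*b - 5) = (b - 2)*(b - 1)*(b^2 - 6*b + 5) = (b - 5)*(b - 2)*(b - 1)*(b - 1)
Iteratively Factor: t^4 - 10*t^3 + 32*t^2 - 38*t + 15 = (t - 3)*(t^3 - 7*t^2 + 11*t - 5) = (t - 3)*(t - 1)*(t^2 - 6*t + 5) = (t - 3)*(t - 1)^2*(t - 5)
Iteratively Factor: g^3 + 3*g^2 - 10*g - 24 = (g + 2)*(g^2 + g - 12) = (g - 3)*(g + 2)*(g + 4)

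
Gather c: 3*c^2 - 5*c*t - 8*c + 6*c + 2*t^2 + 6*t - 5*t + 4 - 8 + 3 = 3*c^2 + c*(-5*t - 2) + 2*t^2 + t - 1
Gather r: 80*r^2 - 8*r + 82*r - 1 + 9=80*r^2 + 74*r + 8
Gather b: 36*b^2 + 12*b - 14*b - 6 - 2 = 36*b^2 - 2*b - 8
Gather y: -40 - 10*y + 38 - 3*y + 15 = 13 - 13*y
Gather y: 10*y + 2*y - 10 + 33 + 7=12*y + 30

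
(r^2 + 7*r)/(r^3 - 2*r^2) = (r + 7)/(r*(r - 2))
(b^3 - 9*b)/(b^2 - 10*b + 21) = b*(b + 3)/(b - 7)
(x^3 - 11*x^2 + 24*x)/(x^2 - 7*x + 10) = x*(x^2 - 11*x + 24)/(x^2 - 7*x + 10)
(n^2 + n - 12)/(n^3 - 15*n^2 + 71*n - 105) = (n + 4)/(n^2 - 12*n + 35)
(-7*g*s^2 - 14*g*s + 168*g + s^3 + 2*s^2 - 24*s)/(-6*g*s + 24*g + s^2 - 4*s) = (-7*g*s - 42*g + s^2 + 6*s)/(-6*g + s)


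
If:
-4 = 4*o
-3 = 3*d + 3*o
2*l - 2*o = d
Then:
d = 0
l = -1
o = -1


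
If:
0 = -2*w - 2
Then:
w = -1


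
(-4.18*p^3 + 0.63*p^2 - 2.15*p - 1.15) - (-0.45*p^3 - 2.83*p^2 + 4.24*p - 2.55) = -3.73*p^3 + 3.46*p^2 - 6.39*p + 1.4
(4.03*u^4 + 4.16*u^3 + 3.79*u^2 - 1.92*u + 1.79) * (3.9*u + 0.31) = 15.717*u^5 + 17.4733*u^4 + 16.0706*u^3 - 6.3131*u^2 + 6.3858*u + 0.5549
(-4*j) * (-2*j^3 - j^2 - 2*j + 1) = 8*j^4 + 4*j^3 + 8*j^2 - 4*j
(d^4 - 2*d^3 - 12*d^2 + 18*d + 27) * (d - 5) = d^5 - 7*d^4 - 2*d^3 + 78*d^2 - 63*d - 135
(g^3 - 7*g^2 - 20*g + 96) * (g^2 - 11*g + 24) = g^5 - 18*g^4 + 81*g^3 + 148*g^2 - 1536*g + 2304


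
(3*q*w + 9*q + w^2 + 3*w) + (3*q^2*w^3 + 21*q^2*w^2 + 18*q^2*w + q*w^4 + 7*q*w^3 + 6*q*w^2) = 3*q^2*w^3 + 21*q^2*w^2 + 18*q^2*w + q*w^4 + 7*q*w^3 + 6*q*w^2 + 3*q*w + 9*q + w^2 + 3*w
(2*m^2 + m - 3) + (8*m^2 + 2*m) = 10*m^2 + 3*m - 3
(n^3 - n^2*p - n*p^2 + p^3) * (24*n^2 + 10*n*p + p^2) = 24*n^5 - 14*n^4*p - 33*n^3*p^2 + 13*n^2*p^3 + 9*n*p^4 + p^5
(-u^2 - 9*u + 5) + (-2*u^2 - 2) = -3*u^2 - 9*u + 3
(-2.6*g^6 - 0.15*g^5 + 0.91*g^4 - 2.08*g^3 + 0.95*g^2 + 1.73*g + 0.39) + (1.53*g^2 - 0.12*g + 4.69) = -2.6*g^6 - 0.15*g^5 + 0.91*g^4 - 2.08*g^3 + 2.48*g^2 + 1.61*g + 5.08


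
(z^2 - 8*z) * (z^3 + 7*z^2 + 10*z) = z^5 - z^4 - 46*z^3 - 80*z^2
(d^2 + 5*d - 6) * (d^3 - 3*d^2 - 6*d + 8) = d^5 + 2*d^4 - 27*d^3 - 4*d^2 + 76*d - 48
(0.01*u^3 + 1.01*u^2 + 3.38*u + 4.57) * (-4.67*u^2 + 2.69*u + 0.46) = -0.0467*u^5 - 4.6898*u^4 - 13.0631*u^3 - 11.7851*u^2 + 13.8481*u + 2.1022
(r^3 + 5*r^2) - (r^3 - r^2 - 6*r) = 6*r^2 + 6*r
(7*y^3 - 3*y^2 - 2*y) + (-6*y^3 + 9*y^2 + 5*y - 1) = y^3 + 6*y^2 + 3*y - 1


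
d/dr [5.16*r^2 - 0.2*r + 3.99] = 10.32*r - 0.2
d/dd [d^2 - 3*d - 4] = 2*d - 3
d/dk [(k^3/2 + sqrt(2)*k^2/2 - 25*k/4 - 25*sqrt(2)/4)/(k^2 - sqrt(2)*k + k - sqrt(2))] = (-(2*k - sqrt(2) + 1)*(2*k^3 + 2*sqrt(2)*k^2 - 25*k - 25*sqrt(2)) + (6*k^2 + 4*sqrt(2)*k - 25)*(k^2 - sqrt(2)*k + k - sqrt(2)))/(4*(k^2 - sqrt(2)*k + k - sqrt(2))^2)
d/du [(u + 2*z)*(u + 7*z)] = 2*u + 9*z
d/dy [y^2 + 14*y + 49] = 2*y + 14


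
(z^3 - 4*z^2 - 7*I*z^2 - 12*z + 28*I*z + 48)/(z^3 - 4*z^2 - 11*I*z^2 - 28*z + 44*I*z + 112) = (z - 3*I)/(z - 7*I)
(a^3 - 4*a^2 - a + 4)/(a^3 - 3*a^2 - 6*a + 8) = (a + 1)/(a + 2)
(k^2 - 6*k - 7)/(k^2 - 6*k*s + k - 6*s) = (7 - k)/(-k + 6*s)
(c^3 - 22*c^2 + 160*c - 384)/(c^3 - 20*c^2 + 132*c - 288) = (c - 8)/(c - 6)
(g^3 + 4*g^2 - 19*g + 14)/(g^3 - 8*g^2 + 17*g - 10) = (g + 7)/(g - 5)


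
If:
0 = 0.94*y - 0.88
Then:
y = 0.94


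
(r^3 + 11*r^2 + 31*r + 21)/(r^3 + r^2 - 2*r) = (r^3 + 11*r^2 + 31*r + 21)/(r*(r^2 + r - 2))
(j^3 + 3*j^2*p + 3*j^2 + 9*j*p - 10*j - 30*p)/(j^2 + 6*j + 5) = (j^2 + 3*j*p - 2*j - 6*p)/(j + 1)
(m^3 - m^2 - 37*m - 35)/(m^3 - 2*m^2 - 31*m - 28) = (m + 5)/(m + 4)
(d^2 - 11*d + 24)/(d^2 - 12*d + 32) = (d - 3)/(d - 4)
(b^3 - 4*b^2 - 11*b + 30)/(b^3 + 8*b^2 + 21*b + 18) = (b^2 - 7*b + 10)/(b^2 + 5*b + 6)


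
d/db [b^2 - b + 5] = 2*b - 1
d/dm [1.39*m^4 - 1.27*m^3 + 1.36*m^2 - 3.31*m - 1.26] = 5.56*m^3 - 3.81*m^2 + 2.72*m - 3.31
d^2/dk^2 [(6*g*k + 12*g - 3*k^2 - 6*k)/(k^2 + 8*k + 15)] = 6*(2*g*k^3 + 12*g*k^2 + 6*g*k - 44*g + 6*k^3 + 45*k^2 + 90*k + 15)/(k^6 + 24*k^5 + 237*k^4 + 1232*k^3 + 3555*k^2 + 5400*k + 3375)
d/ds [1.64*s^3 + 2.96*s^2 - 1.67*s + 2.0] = 4.92*s^2 + 5.92*s - 1.67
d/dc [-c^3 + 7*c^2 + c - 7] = -3*c^2 + 14*c + 1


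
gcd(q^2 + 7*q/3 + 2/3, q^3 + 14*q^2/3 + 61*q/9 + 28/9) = 1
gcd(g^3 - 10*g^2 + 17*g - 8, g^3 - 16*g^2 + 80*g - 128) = g - 8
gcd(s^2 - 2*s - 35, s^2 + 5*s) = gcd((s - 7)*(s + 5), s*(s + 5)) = s + 5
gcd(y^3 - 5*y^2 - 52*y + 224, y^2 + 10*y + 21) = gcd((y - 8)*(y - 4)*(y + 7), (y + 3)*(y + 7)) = y + 7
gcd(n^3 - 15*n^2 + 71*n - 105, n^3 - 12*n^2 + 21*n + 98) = n - 7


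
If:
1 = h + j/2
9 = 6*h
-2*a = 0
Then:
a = 0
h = 3/2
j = -1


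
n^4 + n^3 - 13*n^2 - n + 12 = (n - 3)*(n - 1)*(n + 1)*(n + 4)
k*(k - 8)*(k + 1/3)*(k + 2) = k^4 - 17*k^3/3 - 18*k^2 - 16*k/3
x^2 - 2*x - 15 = (x - 5)*(x + 3)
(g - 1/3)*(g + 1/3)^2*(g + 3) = g^4 + 10*g^3/3 + 8*g^2/9 - 10*g/27 - 1/9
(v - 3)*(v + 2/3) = v^2 - 7*v/3 - 2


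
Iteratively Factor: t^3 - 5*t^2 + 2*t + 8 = (t - 2)*(t^2 - 3*t - 4) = (t - 4)*(t - 2)*(t + 1)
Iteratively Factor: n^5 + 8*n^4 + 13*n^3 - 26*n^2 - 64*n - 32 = (n + 4)*(n^4 + 4*n^3 - 3*n^2 - 14*n - 8) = (n + 1)*(n + 4)*(n^3 + 3*n^2 - 6*n - 8) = (n + 1)*(n + 4)^2*(n^2 - n - 2) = (n + 1)^2*(n + 4)^2*(n - 2)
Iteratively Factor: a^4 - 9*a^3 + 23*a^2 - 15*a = (a - 1)*(a^3 - 8*a^2 + 15*a) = a*(a - 1)*(a^2 - 8*a + 15) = a*(a - 5)*(a - 1)*(a - 3)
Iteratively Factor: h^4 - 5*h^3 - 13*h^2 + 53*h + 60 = (h + 3)*(h^3 - 8*h^2 + 11*h + 20) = (h + 1)*(h + 3)*(h^2 - 9*h + 20) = (h - 5)*(h + 1)*(h + 3)*(h - 4)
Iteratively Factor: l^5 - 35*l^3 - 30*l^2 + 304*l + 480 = (l - 4)*(l^4 + 4*l^3 - 19*l^2 - 106*l - 120) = (l - 5)*(l - 4)*(l^3 + 9*l^2 + 26*l + 24) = (l - 5)*(l - 4)*(l + 3)*(l^2 + 6*l + 8) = (l - 5)*(l - 4)*(l + 2)*(l + 3)*(l + 4)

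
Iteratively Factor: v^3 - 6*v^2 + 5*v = (v)*(v^2 - 6*v + 5) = v*(v - 5)*(v - 1)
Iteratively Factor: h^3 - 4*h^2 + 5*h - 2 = (h - 1)*(h^2 - 3*h + 2) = (h - 2)*(h - 1)*(h - 1)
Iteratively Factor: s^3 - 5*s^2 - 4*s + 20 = (s + 2)*(s^2 - 7*s + 10) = (s - 2)*(s + 2)*(s - 5)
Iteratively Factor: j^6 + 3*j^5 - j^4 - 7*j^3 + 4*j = (j)*(j^5 + 3*j^4 - j^3 - 7*j^2 + 4) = j*(j + 2)*(j^4 + j^3 - 3*j^2 - j + 2) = j*(j - 1)*(j + 2)*(j^3 + 2*j^2 - j - 2) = j*(j - 1)*(j + 1)*(j + 2)*(j^2 + j - 2) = j*(j - 1)^2*(j + 1)*(j + 2)*(j + 2)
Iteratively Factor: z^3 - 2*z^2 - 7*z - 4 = (z + 1)*(z^2 - 3*z - 4) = (z + 1)^2*(z - 4)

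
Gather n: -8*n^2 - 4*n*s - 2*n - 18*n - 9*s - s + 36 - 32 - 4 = -8*n^2 + n*(-4*s - 20) - 10*s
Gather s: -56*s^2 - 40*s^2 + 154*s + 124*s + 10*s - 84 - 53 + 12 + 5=-96*s^2 + 288*s - 120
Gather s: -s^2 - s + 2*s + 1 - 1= -s^2 + s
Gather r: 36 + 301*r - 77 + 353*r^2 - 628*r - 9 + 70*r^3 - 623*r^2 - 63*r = 70*r^3 - 270*r^2 - 390*r - 50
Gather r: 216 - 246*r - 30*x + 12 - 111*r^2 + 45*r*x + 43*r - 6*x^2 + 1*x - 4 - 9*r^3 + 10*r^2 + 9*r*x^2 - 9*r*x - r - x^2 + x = -9*r^3 - 101*r^2 + r*(9*x^2 + 36*x - 204) - 7*x^2 - 28*x + 224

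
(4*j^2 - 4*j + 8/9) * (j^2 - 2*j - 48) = 4*j^4 - 12*j^3 - 1648*j^2/9 + 1712*j/9 - 128/3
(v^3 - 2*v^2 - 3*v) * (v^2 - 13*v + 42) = v^5 - 15*v^4 + 65*v^3 - 45*v^2 - 126*v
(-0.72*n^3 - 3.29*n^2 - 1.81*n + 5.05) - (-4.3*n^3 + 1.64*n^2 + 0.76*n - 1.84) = 3.58*n^3 - 4.93*n^2 - 2.57*n + 6.89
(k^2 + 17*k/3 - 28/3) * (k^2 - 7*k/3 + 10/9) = k^4 + 10*k^3/3 - 193*k^2/9 + 758*k/27 - 280/27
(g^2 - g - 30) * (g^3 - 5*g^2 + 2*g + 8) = g^5 - 6*g^4 - 23*g^3 + 156*g^2 - 68*g - 240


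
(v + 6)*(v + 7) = v^2 + 13*v + 42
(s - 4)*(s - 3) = s^2 - 7*s + 12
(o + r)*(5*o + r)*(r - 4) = 5*o^2*r - 20*o^2 + 6*o*r^2 - 24*o*r + r^3 - 4*r^2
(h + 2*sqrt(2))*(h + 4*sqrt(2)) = h^2 + 6*sqrt(2)*h + 16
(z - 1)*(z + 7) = z^2 + 6*z - 7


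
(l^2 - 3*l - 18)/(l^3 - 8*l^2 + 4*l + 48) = (l + 3)/(l^2 - 2*l - 8)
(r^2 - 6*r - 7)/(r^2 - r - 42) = (r + 1)/(r + 6)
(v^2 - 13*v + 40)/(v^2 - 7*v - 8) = (v - 5)/(v + 1)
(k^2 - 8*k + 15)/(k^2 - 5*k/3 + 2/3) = 3*(k^2 - 8*k + 15)/(3*k^2 - 5*k + 2)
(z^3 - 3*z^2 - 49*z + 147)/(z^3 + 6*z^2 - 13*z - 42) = (z - 7)/(z + 2)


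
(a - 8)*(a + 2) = a^2 - 6*a - 16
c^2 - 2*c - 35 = (c - 7)*(c + 5)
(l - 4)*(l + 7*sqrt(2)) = l^2 - 4*l + 7*sqrt(2)*l - 28*sqrt(2)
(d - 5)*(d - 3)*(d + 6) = d^3 - 2*d^2 - 33*d + 90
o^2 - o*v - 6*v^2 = (o - 3*v)*(o + 2*v)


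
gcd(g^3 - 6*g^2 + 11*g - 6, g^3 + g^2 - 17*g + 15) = g^2 - 4*g + 3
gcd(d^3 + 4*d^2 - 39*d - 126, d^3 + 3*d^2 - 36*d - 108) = d^2 - 3*d - 18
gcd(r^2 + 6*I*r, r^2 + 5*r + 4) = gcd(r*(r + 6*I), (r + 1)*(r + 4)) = 1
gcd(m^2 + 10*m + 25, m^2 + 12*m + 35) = m + 5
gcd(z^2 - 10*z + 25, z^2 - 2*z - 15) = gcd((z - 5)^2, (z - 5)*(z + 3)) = z - 5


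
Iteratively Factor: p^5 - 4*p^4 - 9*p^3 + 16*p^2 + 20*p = (p - 2)*(p^4 - 2*p^3 - 13*p^2 - 10*p) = p*(p - 2)*(p^3 - 2*p^2 - 13*p - 10) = p*(p - 5)*(p - 2)*(p^2 + 3*p + 2) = p*(p - 5)*(p - 2)*(p + 1)*(p + 2)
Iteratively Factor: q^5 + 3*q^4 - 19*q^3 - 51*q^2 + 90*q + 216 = (q - 3)*(q^4 + 6*q^3 - q^2 - 54*q - 72) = (q - 3)*(q + 2)*(q^3 + 4*q^2 - 9*q - 36) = (q - 3)*(q + 2)*(q + 3)*(q^2 + q - 12) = (q - 3)^2*(q + 2)*(q + 3)*(q + 4)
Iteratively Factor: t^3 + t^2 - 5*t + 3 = (t - 1)*(t^2 + 2*t - 3) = (t - 1)^2*(t + 3)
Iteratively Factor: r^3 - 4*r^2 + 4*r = (r)*(r^2 - 4*r + 4) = r*(r - 2)*(r - 2)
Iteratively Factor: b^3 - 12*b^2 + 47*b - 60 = (b - 3)*(b^2 - 9*b + 20) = (b - 5)*(b - 3)*(b - 4)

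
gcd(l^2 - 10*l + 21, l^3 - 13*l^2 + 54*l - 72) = l - 3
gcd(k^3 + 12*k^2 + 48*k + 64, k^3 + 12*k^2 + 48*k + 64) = k^3 + 12*k^2 + 48*k + 64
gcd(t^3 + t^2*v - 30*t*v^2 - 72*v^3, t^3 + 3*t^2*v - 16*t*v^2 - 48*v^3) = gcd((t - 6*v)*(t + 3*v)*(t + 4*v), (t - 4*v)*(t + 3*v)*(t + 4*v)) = t^2 + 7*t*v + 12*v^2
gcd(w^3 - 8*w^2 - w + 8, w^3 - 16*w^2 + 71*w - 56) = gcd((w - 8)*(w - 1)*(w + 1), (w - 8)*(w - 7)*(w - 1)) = w^2 - 9*w + 8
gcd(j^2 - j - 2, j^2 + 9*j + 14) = 1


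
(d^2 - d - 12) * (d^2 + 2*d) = d^4 + d^3 - 14*d^2 - 24*d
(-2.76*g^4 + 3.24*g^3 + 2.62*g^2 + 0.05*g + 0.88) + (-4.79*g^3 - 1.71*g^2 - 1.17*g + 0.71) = -2.76*g^4 - 1.55*g^3 + 0.91*g^2 - 1.12*g + 1.59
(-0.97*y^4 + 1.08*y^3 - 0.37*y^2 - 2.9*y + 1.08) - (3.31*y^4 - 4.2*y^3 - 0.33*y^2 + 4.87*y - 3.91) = -4.28*y^4 + 5.28*y^3 - 0.04*y^2 - 7.77*y + 4.99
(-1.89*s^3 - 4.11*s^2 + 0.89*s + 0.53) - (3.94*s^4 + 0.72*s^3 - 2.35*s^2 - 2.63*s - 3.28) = -3.94*s^4 - 2.61*s^3 - 1.76*s^2 + 3.52*s + 3.81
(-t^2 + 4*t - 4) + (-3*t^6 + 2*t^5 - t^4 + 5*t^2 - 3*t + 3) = -3*t^6 + 2*t^5 - t^4 + 4*t^2 + t - 1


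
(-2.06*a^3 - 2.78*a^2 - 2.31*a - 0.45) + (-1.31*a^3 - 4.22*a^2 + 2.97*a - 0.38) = -3.37*a^3 - 7.0*a^2 + 0.66*a - 0.83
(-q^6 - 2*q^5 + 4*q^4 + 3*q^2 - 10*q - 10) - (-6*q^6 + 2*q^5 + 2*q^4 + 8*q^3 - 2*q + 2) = 5*q^6 - 4*q^5 + 2*q^4 - 8*q^3 + 3*q^2 - 8*q - 12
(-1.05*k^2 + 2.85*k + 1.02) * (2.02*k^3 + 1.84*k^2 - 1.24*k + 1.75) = -2.121*k^5 + 3.825*k^4 + 8.6064*k^3 - 3.4947*k^2 + 3.7227*k + 1.785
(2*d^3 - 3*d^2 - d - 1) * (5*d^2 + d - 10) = 10*d^5 - 13*d^4 - 28*d^3 + 24*d^2 + 9*d + 10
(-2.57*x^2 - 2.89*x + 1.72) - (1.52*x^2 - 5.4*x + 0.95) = -4.09*x^2 + 2.51*x + 0.77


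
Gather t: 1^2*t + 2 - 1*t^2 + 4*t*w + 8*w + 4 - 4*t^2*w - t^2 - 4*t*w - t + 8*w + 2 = t^2*(-4*w - 2) + 16*w + 8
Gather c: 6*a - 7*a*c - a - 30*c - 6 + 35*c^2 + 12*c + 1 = 5*a + 35*c^2 + c*(-7*a - 18) - 5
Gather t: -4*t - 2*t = -6*t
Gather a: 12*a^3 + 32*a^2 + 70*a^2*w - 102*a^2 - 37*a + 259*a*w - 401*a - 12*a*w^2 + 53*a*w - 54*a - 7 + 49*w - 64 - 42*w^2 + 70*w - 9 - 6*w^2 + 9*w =12*a^3 + a^2*(70*w - 70) + a*(-12*w^2 + 312*w - 492) - 48*w^2 + 128*w - 80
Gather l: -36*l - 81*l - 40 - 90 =-117*l - 130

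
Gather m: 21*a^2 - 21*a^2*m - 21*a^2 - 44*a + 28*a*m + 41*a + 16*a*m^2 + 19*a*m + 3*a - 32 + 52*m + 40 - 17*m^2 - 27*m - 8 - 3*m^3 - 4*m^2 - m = -3*m^3 + m^2*(16*a - 21) + m*(-21*a^2 + 47*a + 24)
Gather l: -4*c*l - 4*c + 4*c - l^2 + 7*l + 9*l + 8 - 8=-l^2 + l*(16 - 4*c)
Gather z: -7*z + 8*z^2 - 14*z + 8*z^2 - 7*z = 16*z^2 - 28*z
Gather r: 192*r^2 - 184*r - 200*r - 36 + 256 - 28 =192*r^2 - 384*r + 192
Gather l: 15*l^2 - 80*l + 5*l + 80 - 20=15*l^2 - 75*l + 60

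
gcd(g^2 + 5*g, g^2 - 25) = g + 5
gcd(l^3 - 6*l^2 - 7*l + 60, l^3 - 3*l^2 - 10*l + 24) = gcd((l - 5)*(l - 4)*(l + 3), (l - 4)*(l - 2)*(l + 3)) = l^2 - l - 12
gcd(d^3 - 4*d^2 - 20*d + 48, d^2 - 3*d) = 1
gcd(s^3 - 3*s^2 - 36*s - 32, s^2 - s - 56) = s - 8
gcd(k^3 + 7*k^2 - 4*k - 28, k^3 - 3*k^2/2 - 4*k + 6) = k^2 - 4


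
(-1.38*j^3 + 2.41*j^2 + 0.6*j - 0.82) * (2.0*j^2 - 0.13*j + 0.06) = -2.76*j^5 + 4.9994*j^4 + 0.8039*j^3 - 1.5734*j^2 + 0.1426*j - 0.0492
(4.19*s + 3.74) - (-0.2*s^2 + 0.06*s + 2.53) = 0.2*s^2 + 4.13*s + 1.21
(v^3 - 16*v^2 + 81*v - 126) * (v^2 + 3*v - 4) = v^5 - 13*v^4 + 29*v^3 + 181*v^2 - 702*v + 504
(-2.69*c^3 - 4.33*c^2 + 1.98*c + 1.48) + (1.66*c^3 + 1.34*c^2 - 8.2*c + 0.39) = -1.03*c^3 - 2.99*c^2 - 6.22*c + 1.87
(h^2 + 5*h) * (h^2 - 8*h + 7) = h^4 - 3*h^3 - 33*h^2 + 35*h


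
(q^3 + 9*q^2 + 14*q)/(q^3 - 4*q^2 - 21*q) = (q^2 + 9*q + 14)/(q^2 - 4*q - 21)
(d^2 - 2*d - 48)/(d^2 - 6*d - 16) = (d + 6)/(d + 2)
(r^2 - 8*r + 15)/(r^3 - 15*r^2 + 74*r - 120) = (r - 3)/(r^2 - 10*r + 24)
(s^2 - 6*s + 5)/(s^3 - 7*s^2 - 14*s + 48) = (s^2 - 6*s + 5)/(s^3 - 7*s^2 - 14*s + 48)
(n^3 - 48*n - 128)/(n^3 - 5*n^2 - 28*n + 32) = (n + 4)/(n - 1)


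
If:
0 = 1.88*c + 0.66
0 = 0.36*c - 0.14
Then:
No Solution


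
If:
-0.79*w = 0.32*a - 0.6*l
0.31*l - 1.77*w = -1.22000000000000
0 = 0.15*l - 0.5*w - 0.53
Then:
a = 18.51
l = 14.01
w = 3.14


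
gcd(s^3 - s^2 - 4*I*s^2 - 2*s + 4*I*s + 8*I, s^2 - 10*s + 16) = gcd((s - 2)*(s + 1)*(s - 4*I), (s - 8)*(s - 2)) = s - 2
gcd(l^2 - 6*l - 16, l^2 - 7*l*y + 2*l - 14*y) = l + 2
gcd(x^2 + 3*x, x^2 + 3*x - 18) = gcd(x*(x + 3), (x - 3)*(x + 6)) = 1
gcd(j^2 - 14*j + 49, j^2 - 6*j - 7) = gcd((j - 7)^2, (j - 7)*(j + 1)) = j - 7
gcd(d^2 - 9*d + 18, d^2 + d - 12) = d - 3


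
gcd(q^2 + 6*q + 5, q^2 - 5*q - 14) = 1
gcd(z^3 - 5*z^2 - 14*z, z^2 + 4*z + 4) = z + 2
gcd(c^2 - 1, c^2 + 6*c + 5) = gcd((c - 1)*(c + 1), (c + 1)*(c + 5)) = c + 1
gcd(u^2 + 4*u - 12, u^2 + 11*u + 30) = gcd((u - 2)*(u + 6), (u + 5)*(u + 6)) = u + 6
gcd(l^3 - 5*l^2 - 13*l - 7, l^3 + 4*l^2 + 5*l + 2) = l^2 + 2*l + 1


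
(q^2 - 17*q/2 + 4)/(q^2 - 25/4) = 2*(2*q^2 - 17*q + 8)/(4*q^2 - 25)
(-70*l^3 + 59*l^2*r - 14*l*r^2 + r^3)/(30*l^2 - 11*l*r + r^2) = (14*l^2 - 9*l*r + r^2)/(-6*l + r)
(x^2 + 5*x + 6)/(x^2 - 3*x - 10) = (x + 3)/(x - 5)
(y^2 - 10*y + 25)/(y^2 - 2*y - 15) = (y - 5)/(y + 3)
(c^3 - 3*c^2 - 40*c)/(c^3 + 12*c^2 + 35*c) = (c - 8)/(c + 7)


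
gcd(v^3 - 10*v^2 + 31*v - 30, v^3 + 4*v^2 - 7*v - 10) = v - 2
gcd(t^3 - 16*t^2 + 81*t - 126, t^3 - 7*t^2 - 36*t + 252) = t^2 - 13*t + 42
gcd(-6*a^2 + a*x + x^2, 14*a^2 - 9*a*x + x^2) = -2*a + x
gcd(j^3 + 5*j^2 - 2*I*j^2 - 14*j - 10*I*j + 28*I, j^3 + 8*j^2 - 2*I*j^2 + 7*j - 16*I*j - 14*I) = j^2 + j*(7 - 2*I) - 14*I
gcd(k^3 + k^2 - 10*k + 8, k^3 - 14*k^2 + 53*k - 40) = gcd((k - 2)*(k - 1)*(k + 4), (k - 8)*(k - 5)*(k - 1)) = k - 1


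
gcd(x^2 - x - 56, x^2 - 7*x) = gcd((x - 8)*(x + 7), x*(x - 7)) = 1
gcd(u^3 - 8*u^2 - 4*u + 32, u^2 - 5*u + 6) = u - 2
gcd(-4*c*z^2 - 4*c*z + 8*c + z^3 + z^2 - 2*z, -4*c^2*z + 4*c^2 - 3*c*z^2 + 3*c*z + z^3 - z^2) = -4*c*z + 4*c + z^2 - z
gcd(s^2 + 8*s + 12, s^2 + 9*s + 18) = s + 6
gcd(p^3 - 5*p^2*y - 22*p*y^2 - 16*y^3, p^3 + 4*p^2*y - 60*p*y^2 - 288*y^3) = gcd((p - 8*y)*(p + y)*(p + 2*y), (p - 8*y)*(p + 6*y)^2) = -p + 8*y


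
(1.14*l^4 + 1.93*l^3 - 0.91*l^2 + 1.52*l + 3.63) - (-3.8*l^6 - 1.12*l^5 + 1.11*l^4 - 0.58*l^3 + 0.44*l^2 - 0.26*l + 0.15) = 3.8*l^6 + 1.12*l^5 + 0.0299999999999998*l^4 + 2.51*l^3 - 1.35*l^2 + 1.78*l + 3.48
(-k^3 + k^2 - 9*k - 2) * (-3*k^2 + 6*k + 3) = 3*k^5 - 9*k^4 + 30*k^3 - 45*k^2 - 39*k - 6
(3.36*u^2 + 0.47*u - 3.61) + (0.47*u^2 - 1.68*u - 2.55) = 3.83*u^2 - 1.21*u - 6.16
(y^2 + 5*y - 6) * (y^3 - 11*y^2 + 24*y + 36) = y^5 - 6*y^4 - 37*y^3 + 222*y^2 + 36*y - 216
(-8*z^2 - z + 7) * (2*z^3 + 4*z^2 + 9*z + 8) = -16*z^5 - 34*z^4 - 62*z^3 - 45*z^2 + 55*z + 56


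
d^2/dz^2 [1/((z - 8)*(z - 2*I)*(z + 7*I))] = (12*z^4 + z^3*(-128 + 80*I) + z^2*(318 - 720*I) + z*(1200 + 2340*I) - 4600 - 1120*I)/(z^9 + z^8*(-24 + 15*I) + z^7*(159 - 360*I) + z^6*(280 + 3175*I) + z^5*(-6798 - 14760*I) + z^4*(27984 + 59580*I) + z^3*(-85960 - 221600*I) + z^2*(170688 + 564480*I) + z*(526848 - 1505280*I) - 1404928)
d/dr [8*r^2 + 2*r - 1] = 16*r + 2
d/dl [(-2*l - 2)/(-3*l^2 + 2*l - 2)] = 2*(-3*l^2 - 6*l + 4)/(9*l^4 - 12*l^3 + 16*l^2 - 8*l + 4)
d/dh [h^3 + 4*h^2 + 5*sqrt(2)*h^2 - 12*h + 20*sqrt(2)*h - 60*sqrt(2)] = 3*h^2 + 8*h + 10*sqrt(2)*h - 12 + 20*sqrt(2)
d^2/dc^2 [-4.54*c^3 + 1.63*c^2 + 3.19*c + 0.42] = 3.26 - 27.24*c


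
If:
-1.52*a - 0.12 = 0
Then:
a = -0.08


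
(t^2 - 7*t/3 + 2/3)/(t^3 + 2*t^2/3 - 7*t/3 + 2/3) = (t - 2)/(t^2 + t - 2)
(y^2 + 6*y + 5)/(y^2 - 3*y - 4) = (y + 5)/(y - 4)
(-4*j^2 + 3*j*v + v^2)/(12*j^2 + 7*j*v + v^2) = (-j + v)/(3*j + v)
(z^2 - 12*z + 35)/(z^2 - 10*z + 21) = (z - 5)/(z - 3)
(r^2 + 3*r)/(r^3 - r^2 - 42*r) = (r + 3)/(r^2 - r - 42)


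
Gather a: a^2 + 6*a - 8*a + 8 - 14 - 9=a^2 - 2*a - 15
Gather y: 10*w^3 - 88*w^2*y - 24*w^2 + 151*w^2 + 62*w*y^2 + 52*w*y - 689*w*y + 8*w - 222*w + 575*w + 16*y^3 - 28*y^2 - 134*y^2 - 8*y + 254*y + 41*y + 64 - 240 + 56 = 10*w^3 + 127*w^2 + 361*w + 16*y^3 + y^2*(62*w - 162) + y*(-88*w^2 - 637*w + 287) - 120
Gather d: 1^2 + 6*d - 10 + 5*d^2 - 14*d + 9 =5*d^2 - 8*d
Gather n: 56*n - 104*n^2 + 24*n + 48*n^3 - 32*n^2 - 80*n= 48*n^3 - 136*n^2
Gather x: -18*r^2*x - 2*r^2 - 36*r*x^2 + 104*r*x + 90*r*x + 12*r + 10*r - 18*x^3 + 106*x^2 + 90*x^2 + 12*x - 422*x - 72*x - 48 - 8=-2*r^2 + 22*r - 18*x^3 + x^2*(196 - 36*r) + x*(-18*r^2 + 194*r - 482) - 56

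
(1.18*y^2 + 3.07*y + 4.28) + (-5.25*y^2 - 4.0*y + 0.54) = -4.07*y^2 - 0.93*y + 4.82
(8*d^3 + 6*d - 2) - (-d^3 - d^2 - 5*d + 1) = 9*d^3 + d^2 + 11*d - 3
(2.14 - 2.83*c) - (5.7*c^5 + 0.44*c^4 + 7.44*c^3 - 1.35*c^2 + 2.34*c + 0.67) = -5.7*c^5 - 0.44*c^4 - 7.44*c^3 + 1.35*c^2 - 5.17*c + 1.47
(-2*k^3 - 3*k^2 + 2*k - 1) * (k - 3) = -2*k^4 + 3*k^3 + 11*k^2 - 7*k + 3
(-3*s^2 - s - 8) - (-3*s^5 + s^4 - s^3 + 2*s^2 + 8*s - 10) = 3*s^5 - s^4 + s^3 - 5*s^2 - 9*s + 2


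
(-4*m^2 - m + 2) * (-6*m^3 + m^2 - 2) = 24*m^5 + 2*m^4 - 13*m^3 + 10*m^2 + 2*m - 4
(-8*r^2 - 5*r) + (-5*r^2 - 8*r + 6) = -13*r^2 - 13*r + 6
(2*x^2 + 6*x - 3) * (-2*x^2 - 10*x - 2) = -4*x^4 - 32*x^3 - 58*x^2 + 18*x + 6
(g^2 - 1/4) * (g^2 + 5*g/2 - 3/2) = g^4 + 5*g^3/2 - 7*g^2/4 - 5*g/8 + 3/8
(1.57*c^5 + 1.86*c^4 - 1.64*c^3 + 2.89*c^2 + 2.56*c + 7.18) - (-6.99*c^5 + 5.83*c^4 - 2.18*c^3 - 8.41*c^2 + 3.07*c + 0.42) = 8.56*c^5 - 3.97*c^4 + 0.54*c^3 + 11.3*c^2 - 0.51*c + 6.76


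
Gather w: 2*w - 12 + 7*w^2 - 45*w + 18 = 7*w^2 - 43*w + 6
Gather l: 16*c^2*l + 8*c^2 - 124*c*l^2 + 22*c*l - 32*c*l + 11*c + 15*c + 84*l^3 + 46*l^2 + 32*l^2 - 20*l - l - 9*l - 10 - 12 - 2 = 8*c^2 + 26*c + 84*l^3 + l^2*(78 - 124*c) + l*(16*c^2 - 10*c - 30) - 24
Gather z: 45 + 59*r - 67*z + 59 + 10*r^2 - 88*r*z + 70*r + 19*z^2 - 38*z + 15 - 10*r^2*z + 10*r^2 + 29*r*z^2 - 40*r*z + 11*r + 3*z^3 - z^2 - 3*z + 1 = 20*r^2 + 140*r + 3*z^3 + z^2*(29*r + 18) + z*(-10*r^2 - 128*r - 108) + 120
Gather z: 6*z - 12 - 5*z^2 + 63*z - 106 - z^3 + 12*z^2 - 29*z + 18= -z^3 + 7*z^2 + 40*z - 100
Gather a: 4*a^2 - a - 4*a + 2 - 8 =4*a^2 - 5*a - 6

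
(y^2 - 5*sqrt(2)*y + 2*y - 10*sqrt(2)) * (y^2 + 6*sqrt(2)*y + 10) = y^4 + sqrt(2)*y^3 + 2*y^3 - 50*y^2 + 2*sqrt(2)*y^2 - 100*y - 50*sqrt(2)*y - 100*sqrt(2)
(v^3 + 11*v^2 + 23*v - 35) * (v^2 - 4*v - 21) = v^5 + 7*v^4 - 42*v^3 - 358*v^2 - 343*v + 735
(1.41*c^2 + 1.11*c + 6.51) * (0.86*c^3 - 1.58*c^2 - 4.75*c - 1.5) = 1.2126*c^5 - 1.2732*c^4 - 2.8527*c^3 - 17.6733*c^2 - 32.5875*c - 9.765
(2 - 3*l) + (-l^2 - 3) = -l^2 - 3*l - 1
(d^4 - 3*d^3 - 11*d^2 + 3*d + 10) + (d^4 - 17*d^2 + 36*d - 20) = 2*d^4 - 3*d^3 - 28*d^2 + 39*d - 10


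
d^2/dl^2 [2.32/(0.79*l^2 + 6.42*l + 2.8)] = (-2.895824*l^2 - 23.533152*l + 2.32*(1.58*l + 6.42)*(3.16*l + 12.84) - 10.26368)/(0.79*l^2 + 6.42*l + 2.8)^3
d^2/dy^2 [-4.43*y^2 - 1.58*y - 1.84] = -8.86000000000000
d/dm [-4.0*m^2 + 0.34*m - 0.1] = 0.34 - 8.0*m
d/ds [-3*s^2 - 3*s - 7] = -6*s - 3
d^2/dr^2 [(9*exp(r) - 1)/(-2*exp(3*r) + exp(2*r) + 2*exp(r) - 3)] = (-144*exp(6*r) + 90*exp(5*r) - 175*exp(4*r) + 716*exp(3*r) - 210*exp(2*r) - 38*exp(r) - 75)*exp(r)/(8*exp(9*r) - 12*exp(8*r) - 18*exp(7*r) + 59*exp(6*r) - 18*exp(5*r) - 75*exp(4*r) + 82*exp(3*r) + 9*exp(2*r) - 54*exp(r) + 27)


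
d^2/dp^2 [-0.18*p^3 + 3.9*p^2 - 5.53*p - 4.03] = 7.8 - 1.08*p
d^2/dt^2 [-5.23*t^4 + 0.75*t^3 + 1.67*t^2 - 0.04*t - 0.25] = -62.76*t^2 + 4.5*t + 3.34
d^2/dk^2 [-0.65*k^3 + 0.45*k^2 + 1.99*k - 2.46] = 0.9 - 3.9*k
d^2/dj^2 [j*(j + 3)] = 2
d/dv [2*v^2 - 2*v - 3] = 4*v - 2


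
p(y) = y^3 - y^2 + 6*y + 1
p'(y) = 3*y^2 - 2*y + 6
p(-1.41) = -12.25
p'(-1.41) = 14.78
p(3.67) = 58.98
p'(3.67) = 39.07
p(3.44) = 50.51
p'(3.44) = 34.62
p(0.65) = 4.75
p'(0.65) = 5.97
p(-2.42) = -33.55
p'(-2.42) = 28.41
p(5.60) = 178.86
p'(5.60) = 88.88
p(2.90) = 34.38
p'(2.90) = 25.43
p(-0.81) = -5.05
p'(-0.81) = 9.59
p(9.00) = 703.00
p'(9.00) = 231.00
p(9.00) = 703.00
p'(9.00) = 231.00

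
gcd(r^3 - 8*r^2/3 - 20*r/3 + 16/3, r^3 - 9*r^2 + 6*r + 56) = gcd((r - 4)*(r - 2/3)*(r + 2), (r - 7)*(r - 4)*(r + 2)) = r^2 - 2*r - 8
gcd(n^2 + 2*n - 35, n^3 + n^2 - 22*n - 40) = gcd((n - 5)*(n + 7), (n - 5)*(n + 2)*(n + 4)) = n - 5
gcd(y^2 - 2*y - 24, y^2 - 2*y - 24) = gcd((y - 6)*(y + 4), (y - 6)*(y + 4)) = y^2 - 2*y - 24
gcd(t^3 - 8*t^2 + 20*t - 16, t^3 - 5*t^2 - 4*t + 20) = t - 2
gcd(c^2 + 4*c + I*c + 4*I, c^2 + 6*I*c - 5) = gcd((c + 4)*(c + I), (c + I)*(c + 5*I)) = c + I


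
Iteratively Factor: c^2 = (c)*(c)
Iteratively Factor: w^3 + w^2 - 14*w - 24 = (w + 2)*(w^2 - w - 12) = (w + 2)*(w + 3)*(w - 4)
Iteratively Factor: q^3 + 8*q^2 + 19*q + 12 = (q + 1)*(q^2 + 7*q + 12) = (q + 1)*(q + 4)*(q + 3)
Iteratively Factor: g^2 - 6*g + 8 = (g - 2)*(g - 4)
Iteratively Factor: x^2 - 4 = (x + 2)*(x - 2)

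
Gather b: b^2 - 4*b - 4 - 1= b^2 - 4*b - 5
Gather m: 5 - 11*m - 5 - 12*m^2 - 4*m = -12*m^2 - 15*m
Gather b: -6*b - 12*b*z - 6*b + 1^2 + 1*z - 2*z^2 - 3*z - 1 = b*(-12*z - 12) - 2*z^2 - 2*z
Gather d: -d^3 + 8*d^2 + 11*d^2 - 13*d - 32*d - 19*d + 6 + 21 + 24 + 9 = -d^3 + 19*d^2 - 64*d + 60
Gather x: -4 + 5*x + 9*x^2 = 9*x^2 + 5*x - 4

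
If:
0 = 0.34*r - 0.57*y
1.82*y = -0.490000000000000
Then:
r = -0.45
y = -0.27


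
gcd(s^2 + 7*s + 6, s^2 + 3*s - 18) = s + 6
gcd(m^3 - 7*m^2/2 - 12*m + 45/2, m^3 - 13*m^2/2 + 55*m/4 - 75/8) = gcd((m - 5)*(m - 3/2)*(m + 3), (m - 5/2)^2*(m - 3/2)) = m - 3/2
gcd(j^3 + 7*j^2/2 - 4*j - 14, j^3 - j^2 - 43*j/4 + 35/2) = j^2 + 3*j/2 - 7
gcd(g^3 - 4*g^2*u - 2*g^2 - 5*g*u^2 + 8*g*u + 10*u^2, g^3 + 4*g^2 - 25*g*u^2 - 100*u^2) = -g + 5*u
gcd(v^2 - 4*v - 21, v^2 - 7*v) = v - 7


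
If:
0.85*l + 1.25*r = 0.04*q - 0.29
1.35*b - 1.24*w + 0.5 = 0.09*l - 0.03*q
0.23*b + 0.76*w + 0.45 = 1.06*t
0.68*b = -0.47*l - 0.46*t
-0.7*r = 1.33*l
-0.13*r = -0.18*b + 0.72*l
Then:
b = -0.32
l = -0.12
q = 11.95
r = 0.23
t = 0.60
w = 0.35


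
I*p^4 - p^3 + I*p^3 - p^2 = p^2*(p + I)*(I*p + I)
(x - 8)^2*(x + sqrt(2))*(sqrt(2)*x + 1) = sqrt(2)*x^4 - 16*sqrt(2)*x^3 + 3*x^3 - 48*x^2 + 65*sqrt(2)*x^2 - 16*sqrt(2)*x + 192*x + 64*sqrt(2)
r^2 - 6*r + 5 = (r - 5)*(r - 1)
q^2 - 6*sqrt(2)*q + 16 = (q - 4*sqrt(2))*(q - 2*sqrt(2))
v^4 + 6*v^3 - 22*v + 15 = (v - 1)^2*(v + 3)*(v + 5)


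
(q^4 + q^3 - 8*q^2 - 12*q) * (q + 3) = q^5 + 4*q^4 - 5*q^3 - 36*q^2 - 36*q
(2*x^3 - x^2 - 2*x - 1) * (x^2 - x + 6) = 2*x^5 - 3*x^4 + 11*x^3 - 5*x^2 - 11*x - 6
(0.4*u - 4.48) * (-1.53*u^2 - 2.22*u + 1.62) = -0.612*u^3 + 5.9664*u^2 + 10.5936*u - 7.2576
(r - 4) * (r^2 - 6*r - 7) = r^3 - 10*r^2 + 17*r + 28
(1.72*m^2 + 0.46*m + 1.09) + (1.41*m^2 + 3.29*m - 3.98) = 3.13*m^2 + 3.75*m - 2.89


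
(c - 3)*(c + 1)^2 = c^3 - c^2 - 5*c - 3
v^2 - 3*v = v*(v - 3)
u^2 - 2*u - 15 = (u - 5)*(u + 3)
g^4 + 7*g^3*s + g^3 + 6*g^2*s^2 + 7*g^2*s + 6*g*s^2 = g*(g + 1)*(g + s)*(g + 6*s)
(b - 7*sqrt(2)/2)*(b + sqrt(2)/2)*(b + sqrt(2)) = b^3 - 2*sqrt(2)*b^2 - 19*b/2 - 7*sqrt(2)/2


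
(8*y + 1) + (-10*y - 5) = -2*y - 4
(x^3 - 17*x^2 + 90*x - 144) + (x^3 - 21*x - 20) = 2*x^3 - 17*x^2 + 69*x - 164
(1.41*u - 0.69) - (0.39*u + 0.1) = 1.02*u - 0.79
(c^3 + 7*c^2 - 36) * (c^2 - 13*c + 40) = c^5 - 6*c^4 - 51*c^3 + 244*c^2 + 468*c - 1440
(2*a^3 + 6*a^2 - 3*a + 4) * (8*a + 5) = 16*a^4 + 58*a^3 + 6*a^2 + 17*a + 20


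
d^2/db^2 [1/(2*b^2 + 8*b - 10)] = (-b^2 - 4*b + 4*(b + 2)^2 + 5)/(b^2 + 4*b - 5)^3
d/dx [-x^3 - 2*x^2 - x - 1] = -3*x^2 - 4*x - 1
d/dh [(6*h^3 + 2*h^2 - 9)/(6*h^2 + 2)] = h*(9*h^3 + 9*h + 29)/(9*h^4 + 6*h^2 + 1)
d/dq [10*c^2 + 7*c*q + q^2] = 7*c + 2*q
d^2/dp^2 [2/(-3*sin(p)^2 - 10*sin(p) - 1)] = 4*(18*sin(p)^4 + 45*sin(p)^3 + 17*sin(p)^2 - 95*sin(p) - 97)/(3*sin(p)^2 + 10*sin(p) + 1)^3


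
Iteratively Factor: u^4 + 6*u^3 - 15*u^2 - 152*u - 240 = (u + 4)*(u^3 + 2*u^2 - 23*u - 60) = (u + 3)*(u + 4)*(u^2 - u - 20) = (u + 3)*(u + 4)^2*(u - 5)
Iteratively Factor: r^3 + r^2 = (r)*(r^2 + r) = r^2*(r + 1)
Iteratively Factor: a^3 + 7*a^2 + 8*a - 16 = (a + 4)*(a^2 + 3*a - 4) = (a + 4)^2*(a - 1)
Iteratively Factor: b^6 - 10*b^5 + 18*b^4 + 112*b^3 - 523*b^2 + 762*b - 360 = (b + 4)*(b^5 - 14*b^4 + 74*b^3 - 184*b^2 + 213*b - 90) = (b - 3)*(b + 4)*(b^4 - 11*b^3 + 41*b^2 - 61*b + 30) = (b - 5)*(b - 3)*(b + 4)*(b^3 - 6*b^2 + 11*b - 6) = (b - 5)*(b - 3)^2*(b + 4)*(b^2 - 3*b + 2) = (b - 5)*(b - 3)^2*(b - 1)*(b + 4)*(b - 2)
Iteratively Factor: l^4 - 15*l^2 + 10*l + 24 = (l + 1)*(l^3 - l^2 - 14*l + 24) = (l - 3)*(l + 1)*(l^2 + 2*l - 8) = (l - 3)*(l - 2)*(l + 1)*(l + 4)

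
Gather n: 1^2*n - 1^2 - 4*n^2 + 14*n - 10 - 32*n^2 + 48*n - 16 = -36*n^2 + 63*n - 27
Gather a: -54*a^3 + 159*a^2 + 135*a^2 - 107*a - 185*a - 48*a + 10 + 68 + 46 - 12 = -54*a^3 + 294*a^2 - 340*a + 112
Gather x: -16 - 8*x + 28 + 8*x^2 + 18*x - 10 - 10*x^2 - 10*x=2 - 2*x^2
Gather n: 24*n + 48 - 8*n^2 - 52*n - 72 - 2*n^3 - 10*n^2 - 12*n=-2*n^3 - 18*n^2 - 40*n - 24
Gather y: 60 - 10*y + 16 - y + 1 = 77 - 11*y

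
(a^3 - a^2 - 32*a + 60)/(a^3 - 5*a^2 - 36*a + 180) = (a - 2)/(a - 6)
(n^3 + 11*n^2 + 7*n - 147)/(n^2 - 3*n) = n + 14 + 49/n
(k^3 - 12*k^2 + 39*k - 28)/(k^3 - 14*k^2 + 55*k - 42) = (k - 4)/(k - 6)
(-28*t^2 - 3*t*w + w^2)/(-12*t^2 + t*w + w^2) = (7*t - w)/(3*t - w)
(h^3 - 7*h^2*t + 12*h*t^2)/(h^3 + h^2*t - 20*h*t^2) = (h - 3*t)/(h + 5*t)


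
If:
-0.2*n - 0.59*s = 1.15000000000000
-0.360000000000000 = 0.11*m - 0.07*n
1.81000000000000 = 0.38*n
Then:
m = -0.24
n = 4.76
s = -3.56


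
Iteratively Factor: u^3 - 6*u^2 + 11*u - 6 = (u - 1)*(u^2 - 5*u + 6) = (u - 2)*(u - 1)*(u - 3)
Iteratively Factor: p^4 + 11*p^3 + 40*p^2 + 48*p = (p + 4)*(p^3 + 7*p^2 + 12*p) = (p + 3)*(p + 4)*(p^2 + 4*p) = p*(p + 3)*(p + 4)*(p + 4)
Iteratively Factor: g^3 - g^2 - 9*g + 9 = (g - 3)*(g^2 + 2*g - 3) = (g - 3)*(g + 3)*(g - 1)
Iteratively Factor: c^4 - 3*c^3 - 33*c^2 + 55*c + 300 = (c + 3)*(c^3 - 6*c^2 - 15*c + 100) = (c - 5)*(c + 3)*(c^2 - c - 20) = (c - 5)^2*(c + 3)*(c + 4)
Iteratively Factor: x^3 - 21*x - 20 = (x - 5)*(x^2 + 5*x + 4) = (x - 5)*(x + 4)*(x + 1)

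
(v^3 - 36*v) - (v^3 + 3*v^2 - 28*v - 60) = -3*v^2 - 8*v + 60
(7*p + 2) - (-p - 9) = 8*p + 11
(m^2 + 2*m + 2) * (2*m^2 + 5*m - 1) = 2*m^4 + 9*m^3 + 13*m^2 + 8*m - 2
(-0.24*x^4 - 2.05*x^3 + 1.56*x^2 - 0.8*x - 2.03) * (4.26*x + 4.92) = -1.0224*x^5 - 9.9138*x^4 - 3.4404*x^3 + 4.2672*x^2 - 12.5838*x - 9.9876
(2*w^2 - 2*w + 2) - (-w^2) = 3*w^2 - 2*w + 2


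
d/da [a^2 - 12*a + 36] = 2*a - 12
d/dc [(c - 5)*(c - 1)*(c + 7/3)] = 3*c^2 - 22*c/3 - 9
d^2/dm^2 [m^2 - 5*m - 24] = 2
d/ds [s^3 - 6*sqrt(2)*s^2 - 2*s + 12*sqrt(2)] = 3*s^2 - 12*sqrt(2)*s - 2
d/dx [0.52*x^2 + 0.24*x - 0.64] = 1.04*x + 0.24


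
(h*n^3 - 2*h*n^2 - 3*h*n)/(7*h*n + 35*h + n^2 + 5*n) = h*n*(n^2 - 2*n - 3)/(7*h*n + 35*h + n^2 + 5*n)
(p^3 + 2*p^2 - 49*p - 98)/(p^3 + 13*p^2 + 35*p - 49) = (p^2 - 5*p - 14)/(p^2 + 6*p - 7)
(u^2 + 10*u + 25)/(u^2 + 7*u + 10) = (u + 5)/(u + 2)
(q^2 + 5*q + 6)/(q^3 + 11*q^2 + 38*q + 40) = (q + 3)/(q^2 + 9*q + 20)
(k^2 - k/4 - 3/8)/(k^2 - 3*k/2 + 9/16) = 2*(2*k + 1)/(4*k - 3)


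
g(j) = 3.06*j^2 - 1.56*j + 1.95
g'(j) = 6.12*j - 1.56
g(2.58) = 18.29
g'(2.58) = 14.23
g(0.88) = 2.95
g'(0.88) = 3.83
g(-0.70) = 4.54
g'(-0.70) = -5.84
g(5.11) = 73.88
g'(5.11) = 29.71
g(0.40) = 1.82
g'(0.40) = 0.89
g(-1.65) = 12.85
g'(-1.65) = -11.66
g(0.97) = 3.32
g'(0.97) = 4.38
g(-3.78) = 51.57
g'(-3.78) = -24.69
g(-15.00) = 713.85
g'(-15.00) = -93.36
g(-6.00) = 121.47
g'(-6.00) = -38.28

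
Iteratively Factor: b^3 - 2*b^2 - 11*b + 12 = (b - 4)*(b^2 + 2*b - 3) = (b - 4)*(b + 3)*(b - 1)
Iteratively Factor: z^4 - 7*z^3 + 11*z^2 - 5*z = (z - 1)*(z^3 - 6*z^2 + 5*z) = (z - 5)*(z - 1)*(z^2 - z) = z*(z - 5)*(z - 1)*(z - 1)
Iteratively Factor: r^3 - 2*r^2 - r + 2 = (r - 1)*(r^2 - r - 2) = (r - 1)*(r + 1)*(r - 2)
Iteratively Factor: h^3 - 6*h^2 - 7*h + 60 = (h - 4)*(h^2 - 2*h - 15) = (h - 4)*(h + 3)*(h - 5)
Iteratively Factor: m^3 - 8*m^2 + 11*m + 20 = (m - 4)*(m^2 - 4*m - 5) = (m - 4)*(m + 1)*(m - 5)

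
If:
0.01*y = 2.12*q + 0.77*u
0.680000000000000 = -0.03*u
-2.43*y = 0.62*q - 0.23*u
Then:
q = 8.21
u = -22.67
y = -4.24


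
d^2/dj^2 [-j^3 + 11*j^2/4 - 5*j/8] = 11/2 - 6*j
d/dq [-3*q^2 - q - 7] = -6*q - 1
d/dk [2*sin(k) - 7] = 2*cos(k)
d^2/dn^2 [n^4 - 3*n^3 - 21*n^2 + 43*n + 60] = 12*n^2 - 18*n - 42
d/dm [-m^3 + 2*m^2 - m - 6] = -3*m^2 + 4*m - 1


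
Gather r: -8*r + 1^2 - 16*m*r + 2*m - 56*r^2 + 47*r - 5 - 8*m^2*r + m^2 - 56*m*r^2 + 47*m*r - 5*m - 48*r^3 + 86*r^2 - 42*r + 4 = m^2 - 3*m - 48*r^3 + r^2*(30 - 56*m) + r*(-8*m^2 + 31*m - 3)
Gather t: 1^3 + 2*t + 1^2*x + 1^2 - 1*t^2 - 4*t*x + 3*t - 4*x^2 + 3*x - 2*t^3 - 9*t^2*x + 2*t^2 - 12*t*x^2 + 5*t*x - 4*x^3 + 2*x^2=-2*t^3 + t^2*(1 - 9*x) + t*(-12*x^2 + x + 5) - 4*x^3 - 2*x^2 + 4*x + 2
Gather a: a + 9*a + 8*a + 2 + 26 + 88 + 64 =18*a + 180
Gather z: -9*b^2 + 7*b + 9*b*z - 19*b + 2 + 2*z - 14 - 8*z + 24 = -9*b^2 - 12*b + z*(9*b - 6) + 12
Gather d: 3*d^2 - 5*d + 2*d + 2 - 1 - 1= 3*d^2 - 3*d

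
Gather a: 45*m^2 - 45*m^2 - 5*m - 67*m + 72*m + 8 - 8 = 0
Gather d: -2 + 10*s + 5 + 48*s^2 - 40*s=48*s^2 - 30*s + 3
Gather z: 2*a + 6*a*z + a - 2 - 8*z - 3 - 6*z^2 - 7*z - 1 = 3*a - 6*z^2 + z*(6*a - 15) - 6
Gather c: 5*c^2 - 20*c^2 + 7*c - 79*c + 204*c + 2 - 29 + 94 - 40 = -15*c^2 + 132*c + 27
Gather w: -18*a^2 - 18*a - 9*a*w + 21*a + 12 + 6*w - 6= -18*a^2 + 3*a + w*(6 - 9*a) + 6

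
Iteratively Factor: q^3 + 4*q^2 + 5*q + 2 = (q + 1)*(q^2 + 3*q + 2) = (q + 1)^2*(q + 2)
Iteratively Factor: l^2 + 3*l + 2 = (l + 2)*(l + 1)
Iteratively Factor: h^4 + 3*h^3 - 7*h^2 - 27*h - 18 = (h - 3)*(h^3 + 6*h^2 + 11*h + 6) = (h - 3)*(h + 1)*(h^2 + 5*h + 6) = (h - 3)*(h + 1)*(h + 3)*(h + 2)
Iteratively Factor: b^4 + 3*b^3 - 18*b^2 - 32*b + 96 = (b - 2)*(b^3 + 5*b^2 - 8*b - 48) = (b - 3)*(b - 2)*(b^2 + 8*b + 16) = (b - 3)*(b - 2)*(b + 4)*(b + 4)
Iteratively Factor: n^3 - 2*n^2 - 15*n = (n + 3)*(n^2 - 5*n) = (n - 5)*(n + 3)*(n)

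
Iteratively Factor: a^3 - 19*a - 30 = (a + 3)*(a^2 - 3*a - 10) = (a - 5)*(a + 3)*(a + 2)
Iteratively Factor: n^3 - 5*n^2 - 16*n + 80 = (n - 4)*(n^2 - n - 20) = (n - 5)*(n - 4)*(n + 4)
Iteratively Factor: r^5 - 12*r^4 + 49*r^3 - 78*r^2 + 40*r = (r - 1)*(r^4 - 11*r^3 + 38*r^2 - 40*r) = r*(r - 1)*(r^3 - 11*r^2 + 38*r - 40) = r*(r - 4)*(r - 1)*(r^2 - 7*r + 10) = r*(r - 5)*(r - 4)*(r - 1)*(r - 2)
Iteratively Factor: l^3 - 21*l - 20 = (l + 1)*(l^2 - l - 20) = (l + 1)*(l + 4)*(l - 5)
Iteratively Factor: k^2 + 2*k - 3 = (k + 3)*(k - 1)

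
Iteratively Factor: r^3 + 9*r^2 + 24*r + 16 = (r + 4)*(r^2 + 5*r + 4) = (r + 1)*(r + 4)*(r + 4)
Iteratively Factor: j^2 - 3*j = (j)*(j - 3)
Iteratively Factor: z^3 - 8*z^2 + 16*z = (z - 4)*(z^2 - 4*z) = z*(z - 4)*(z - 4)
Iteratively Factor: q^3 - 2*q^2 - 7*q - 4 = (q + 1)*(q^2 - 3*q - 4) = (q + 1)^2*(q - 4)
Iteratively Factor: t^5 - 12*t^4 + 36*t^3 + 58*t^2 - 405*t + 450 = (t - 5)*(t^4 - 7*t^3 + t^2 + 63*t - 90) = (t - 5)^2*(t^3 - 2*t^2 - 9*t + 18) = (t - 5)^2*(t + 3)*(t^2 - 5*t + 6) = (t - 5)^2*(t - 3)*(t + 3)*(t - 2)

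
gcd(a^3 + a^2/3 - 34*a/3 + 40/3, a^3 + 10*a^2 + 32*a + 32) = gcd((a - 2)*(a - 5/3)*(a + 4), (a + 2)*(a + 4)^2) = a + 4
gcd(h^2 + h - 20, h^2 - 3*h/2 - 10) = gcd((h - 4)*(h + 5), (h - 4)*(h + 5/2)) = h - 4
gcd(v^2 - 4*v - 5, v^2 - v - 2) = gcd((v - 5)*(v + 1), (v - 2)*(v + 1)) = v + 1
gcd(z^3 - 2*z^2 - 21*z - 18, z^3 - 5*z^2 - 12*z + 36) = z^2 - 3*z - 18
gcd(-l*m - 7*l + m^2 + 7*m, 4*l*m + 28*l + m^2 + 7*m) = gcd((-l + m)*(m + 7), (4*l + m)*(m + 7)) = m + 7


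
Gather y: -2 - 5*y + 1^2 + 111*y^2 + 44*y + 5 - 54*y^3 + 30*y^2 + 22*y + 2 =-54*y^3 + 141*y^2 + 61*y + 6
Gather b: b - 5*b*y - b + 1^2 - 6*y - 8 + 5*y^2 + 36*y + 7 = -5*b*y + 5*y^2 + 30*y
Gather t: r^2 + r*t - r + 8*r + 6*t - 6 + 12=r^2 + 7*r + t*(r + 6) + 6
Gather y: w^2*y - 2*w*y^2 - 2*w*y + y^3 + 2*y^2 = y^3 + y^2*(2 - 2*w) + y*(w^2 - 2*w)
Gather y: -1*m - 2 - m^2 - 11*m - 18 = -m^2 - 12*m - 20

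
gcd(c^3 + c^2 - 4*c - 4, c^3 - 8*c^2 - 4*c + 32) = c^2 - 4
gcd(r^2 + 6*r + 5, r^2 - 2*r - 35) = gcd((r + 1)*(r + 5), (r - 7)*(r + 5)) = r + 5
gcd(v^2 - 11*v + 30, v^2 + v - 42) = v - 6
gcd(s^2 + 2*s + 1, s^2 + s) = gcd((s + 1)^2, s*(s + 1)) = s + 1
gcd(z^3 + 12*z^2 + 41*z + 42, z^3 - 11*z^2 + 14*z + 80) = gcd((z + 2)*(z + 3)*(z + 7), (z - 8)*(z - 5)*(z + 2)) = z + 2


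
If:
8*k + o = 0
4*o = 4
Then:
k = -1/8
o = 1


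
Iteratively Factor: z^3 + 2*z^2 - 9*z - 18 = (z - 3)*(z^2 + 5*z + 6) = (z - 3)*(z + 3)*(z + 2)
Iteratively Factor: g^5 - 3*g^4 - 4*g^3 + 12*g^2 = (g - 3)*(g^4 - 4*g^2) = g*(g - 3)*(g^3 - 4*g) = g*(g - 3)*(g + 2)*(g^2 - 2*g) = g*(g - 3)*(g - 2)*(g + 2)*(g)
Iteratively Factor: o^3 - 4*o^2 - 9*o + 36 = (o + 3)*(o^2 - 7*o + 12) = (o - 4)*(o + 3)*(o - 3)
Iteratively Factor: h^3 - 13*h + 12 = (h - 3)*(h^2 + 3*h - 4) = (h - 3)*(h + 4)*(h - 1)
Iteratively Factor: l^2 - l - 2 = (l - 2)*(l + 1)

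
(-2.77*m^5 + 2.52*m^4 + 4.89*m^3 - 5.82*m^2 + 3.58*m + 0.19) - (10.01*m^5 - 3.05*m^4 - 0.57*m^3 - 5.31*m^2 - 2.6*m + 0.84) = -12.78*m^5 + 5.57*m^4 + 5.46*m^3 - 0.510000000000001*m^2 + 6.18*m - 0.65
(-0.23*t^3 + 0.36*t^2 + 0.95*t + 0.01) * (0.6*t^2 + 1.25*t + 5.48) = -0.138*t^5 - 0.0715*t^4 - 0.2404*t^3 + 3.1663*t^2 + 5.2185*t + 0.0548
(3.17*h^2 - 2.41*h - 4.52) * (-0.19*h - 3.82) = -0.6023*h^3 - 11.6515*h^2 + 10.065*h + 17.2664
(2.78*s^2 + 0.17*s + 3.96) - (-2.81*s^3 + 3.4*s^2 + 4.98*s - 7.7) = 2.81*s^3 - 0.62*s^2 - 4.81*s + 11.66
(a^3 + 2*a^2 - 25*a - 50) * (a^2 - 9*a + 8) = a^5 - 7*a^4 - 35*a^3 + 191*a^2 + 250*a - 400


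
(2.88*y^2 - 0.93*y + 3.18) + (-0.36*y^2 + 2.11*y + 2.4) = 2.52*y^2 + 1.18*y + 5.58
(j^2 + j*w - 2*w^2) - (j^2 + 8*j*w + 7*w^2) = -7*j*w - 9*w^2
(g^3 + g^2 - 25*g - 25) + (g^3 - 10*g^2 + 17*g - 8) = 2*g^3 - 9*g^2 - 8*g - 33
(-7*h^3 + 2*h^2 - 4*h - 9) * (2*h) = -14*h^4 + 4*h^3 - 8*h^2 - 18*h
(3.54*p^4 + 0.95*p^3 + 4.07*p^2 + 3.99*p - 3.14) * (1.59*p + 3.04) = 5.6286*p^5 + 12.2721*p^4 + 9.3593*p^3 + 18.7169*p^2 + 7.137*p - 9.5456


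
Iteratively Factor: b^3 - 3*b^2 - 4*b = (b - 4)*(b^2 + b) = (b - 4)*(b + 1)*(b)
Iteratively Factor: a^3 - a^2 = (a - 1)*(a^2) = a*(a - 1)*(a)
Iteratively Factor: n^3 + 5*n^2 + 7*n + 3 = (n + 1)*(n^2 + 4*n + 3) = (n + 1)*(n + 3)*(n + 1)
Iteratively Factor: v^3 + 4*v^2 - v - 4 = (v + 1)*(v^2 + 3*v - 4) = (v - 1)*(v + 1)*(v + 4)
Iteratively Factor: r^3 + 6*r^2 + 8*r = (r)*(r^2 + 6*r + 8) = r*(r + 2)*(r + 4)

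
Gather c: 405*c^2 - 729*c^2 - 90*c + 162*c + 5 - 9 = -324*c^2 + 72*c - 4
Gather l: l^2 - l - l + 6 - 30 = l^2 - 2*l - 24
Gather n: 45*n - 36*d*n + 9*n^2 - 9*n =9*n^2 + n*(36 - 36*d)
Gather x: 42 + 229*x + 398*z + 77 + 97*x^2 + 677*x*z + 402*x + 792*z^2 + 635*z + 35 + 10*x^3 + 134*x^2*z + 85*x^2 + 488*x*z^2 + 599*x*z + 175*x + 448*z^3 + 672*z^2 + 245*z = 10*x^3 + x^2*(134*z + 182) + x*(488*z^2 + 1276*z + 806) + 448*z^3 + 1464*z^2 + 1278*z + 154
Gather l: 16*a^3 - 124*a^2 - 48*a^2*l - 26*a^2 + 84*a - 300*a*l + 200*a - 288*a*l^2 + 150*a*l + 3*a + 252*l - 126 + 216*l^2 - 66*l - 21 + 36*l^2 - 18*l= 16*a^3 - 150*a^2 + 287*a + l^2*(252 - 288*a) + l*(-48*a^2 - 150*a + 168) - 147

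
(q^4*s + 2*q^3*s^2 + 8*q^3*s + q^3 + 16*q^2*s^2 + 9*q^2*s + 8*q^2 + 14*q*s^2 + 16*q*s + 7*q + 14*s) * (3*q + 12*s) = 3*q^5*s + 18*q^4*s^2 + 24*q^4*s + 3*q^4 + 24*q^3*s^3 + 144*q^3*s^2 + 39*q^3*s + 24*q^3 + 192*q^2*s^3 + 150*q^2*s^2 + 144*q^2*s + 21*q^2 + 168*q*s^3 + 192*q*s^2 + 126*q*s + 168*s^2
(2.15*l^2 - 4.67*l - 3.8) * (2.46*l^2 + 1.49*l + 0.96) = 5.289*l^4 - 8.2847*l^3 - 14.2423*l^2 - 10.1452*l - 3.648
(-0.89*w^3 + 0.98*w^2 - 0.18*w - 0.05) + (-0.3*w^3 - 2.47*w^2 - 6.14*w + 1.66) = -1.19*w^3 - 1.49*w^2 - 6.32*w + 1.61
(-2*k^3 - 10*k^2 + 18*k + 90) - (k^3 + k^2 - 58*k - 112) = -3*k^3 - 11*k^2 + 76*k + 202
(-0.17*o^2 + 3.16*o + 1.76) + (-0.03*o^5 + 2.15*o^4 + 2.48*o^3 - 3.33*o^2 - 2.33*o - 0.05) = -0.03*o^5 + 2.15*o^4 + 2.48*o^3 - 3.5*o^2 + 0.83*o + 1.71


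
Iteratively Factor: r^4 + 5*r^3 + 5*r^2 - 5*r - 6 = (r + 1)*(r^3 + 4*r^2 + r - 6) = (r + 1)*(r + 3)*(r^2 + r - 2) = (r - 1)*(r + 1)*(r + 3)*(r + 2)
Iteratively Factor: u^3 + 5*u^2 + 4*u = (u + 1)*(u^2 + 4*u) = u*(u + 1)*(u + 4)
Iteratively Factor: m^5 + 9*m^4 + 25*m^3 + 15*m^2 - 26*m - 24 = (m + 1)*(m^4 + 8*m^3 + 17*m^2 - 2*m - 24) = (m + 1)*(m + 4)*(m^3 + 4*m^2 + m - 6) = (m - 1)*(m + 1)*(m + 4)*(m^2 + 5*m + 6) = (m - 1)*(m + 1)*(m + 2)*(m + 4)*(m + 3)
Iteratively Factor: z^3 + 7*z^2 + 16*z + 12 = (z + 2)*(z^2 + 5*z + 6) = (z + 2)^2*(z + 3)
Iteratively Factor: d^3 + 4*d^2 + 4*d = (d + 2)*(d^2 + 2*d) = (d + 2)^2*(d)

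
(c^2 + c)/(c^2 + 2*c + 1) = c/(c + 1)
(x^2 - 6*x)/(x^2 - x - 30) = x/(x + 5)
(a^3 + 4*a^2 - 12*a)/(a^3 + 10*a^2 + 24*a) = (a - 2)/(a + 4)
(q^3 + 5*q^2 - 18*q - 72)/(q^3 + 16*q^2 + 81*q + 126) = (q - 4)/(q + 7)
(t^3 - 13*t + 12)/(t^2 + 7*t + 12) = (t^2 - 4*t + 3)/(t + 3)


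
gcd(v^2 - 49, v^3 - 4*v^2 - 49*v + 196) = v^2 - 49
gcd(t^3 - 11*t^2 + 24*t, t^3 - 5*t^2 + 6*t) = t^2 - 3*t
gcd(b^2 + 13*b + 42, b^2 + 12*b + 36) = b + 6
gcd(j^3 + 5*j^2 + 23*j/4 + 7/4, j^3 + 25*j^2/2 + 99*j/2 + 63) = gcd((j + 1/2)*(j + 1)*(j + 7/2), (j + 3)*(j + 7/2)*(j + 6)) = j + 7/2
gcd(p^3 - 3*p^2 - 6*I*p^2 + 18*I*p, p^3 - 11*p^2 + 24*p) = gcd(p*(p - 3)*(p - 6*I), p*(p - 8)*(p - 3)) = p^2 - 3*p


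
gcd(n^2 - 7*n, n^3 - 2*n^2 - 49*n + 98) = n - 7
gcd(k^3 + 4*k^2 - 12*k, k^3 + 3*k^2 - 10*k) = k^2 - 2*k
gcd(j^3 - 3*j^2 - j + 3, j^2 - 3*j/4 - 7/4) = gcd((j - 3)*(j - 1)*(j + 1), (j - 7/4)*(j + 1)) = j + 1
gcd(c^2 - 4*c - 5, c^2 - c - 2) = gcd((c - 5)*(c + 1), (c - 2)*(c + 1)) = c + 1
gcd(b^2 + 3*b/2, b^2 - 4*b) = b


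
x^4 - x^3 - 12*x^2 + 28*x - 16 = (x - 2)^2*(x - 1)*(x + 4)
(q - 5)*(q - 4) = q^2 - 9*q + 20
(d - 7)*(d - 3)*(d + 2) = d^3 - 8*d^2 + d + 42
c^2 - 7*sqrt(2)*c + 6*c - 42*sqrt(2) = (c + 6)*(c - 7*sqrt(2))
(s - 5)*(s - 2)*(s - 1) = s^3 - 8*s^2 + 17*s - 10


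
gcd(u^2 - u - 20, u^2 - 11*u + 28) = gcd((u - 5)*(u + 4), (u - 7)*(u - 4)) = 1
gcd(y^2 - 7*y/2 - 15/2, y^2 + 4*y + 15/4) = y + 3/2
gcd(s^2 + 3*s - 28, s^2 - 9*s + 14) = 1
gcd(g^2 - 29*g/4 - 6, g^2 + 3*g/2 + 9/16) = g + 3/4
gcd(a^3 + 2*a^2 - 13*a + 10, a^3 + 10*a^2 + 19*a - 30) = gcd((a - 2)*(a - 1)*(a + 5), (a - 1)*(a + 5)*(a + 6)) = a^2 + 4*a - 5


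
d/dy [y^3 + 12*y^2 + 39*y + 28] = 3*y^2 + 24*y + 39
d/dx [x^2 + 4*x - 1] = 2*x + 4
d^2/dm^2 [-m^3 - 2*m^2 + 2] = -6*m - 4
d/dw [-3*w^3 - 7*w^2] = w*(-9*w - 14)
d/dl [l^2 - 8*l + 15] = 2*l - 8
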